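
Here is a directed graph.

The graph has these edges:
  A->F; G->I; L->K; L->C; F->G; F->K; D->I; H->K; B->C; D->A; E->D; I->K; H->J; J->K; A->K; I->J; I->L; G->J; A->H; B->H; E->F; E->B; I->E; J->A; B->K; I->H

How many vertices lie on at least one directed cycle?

9

A vertex is on a directed cycle iff it belongs to a strongly connected component of size ≥ 2 (or has a self-loop).
The vertices on cycles are {A, B, D, E, F, G, H, I, J} — 9 in total.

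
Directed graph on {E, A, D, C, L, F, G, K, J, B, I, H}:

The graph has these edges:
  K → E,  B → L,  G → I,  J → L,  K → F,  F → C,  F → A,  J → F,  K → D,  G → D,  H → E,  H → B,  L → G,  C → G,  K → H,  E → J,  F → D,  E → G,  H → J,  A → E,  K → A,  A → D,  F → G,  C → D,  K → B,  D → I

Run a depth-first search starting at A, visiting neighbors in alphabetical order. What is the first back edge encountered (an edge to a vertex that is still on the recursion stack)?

F→A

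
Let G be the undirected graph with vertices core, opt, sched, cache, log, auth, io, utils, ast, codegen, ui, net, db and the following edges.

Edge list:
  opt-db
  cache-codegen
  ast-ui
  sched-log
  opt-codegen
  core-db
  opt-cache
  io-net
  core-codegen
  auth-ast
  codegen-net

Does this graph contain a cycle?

Yes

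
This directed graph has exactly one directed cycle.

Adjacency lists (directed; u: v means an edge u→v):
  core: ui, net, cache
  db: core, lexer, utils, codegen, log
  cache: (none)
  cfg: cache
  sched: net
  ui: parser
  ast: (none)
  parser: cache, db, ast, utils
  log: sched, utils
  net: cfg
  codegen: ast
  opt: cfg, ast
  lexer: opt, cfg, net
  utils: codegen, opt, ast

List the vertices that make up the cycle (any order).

db, ui, core, parser

DFS with gray/black marking from db:
db gray
  core gray
    ui gray
      parser gray
        cache gray
        cache black
        parser→db: db is gray → back edge
Back edge closes the cycle db → core → ui → parser → db; its vertices are {db, ui, core, parser}.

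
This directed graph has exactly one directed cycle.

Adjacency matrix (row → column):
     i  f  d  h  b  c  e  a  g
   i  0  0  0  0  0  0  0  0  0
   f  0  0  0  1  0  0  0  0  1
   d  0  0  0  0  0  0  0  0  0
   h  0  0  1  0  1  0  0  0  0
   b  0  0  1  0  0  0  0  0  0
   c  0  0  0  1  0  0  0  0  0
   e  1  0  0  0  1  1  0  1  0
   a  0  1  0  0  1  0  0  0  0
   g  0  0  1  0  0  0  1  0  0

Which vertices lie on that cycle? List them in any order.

DFS with gray/black marking from e:
e gray
  i gray
  i black
  c gray
    h gray
      d gray
      d black
      b gray
        b→d: d black — skip
      b black
    h black
  c black
  a gray
    f gray
      g gray
        g→e: e is gray → back edge
Back edge closes the cycle e → a → f → g → e; its vertices are {a, e, f, g}.

a, e, f, g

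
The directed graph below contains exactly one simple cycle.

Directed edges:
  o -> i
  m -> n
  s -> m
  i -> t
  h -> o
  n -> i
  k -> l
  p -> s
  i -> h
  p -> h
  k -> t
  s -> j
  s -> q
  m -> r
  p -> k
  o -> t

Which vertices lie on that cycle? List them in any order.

h, i, o

DFS with gray/black marking from h:
h gray
  o gray
    i gray
      t gray
      t black
      i→h: h is gray → back edge
Back edge closes the cycle h → o → i → h; its vertices are {h, i, o}.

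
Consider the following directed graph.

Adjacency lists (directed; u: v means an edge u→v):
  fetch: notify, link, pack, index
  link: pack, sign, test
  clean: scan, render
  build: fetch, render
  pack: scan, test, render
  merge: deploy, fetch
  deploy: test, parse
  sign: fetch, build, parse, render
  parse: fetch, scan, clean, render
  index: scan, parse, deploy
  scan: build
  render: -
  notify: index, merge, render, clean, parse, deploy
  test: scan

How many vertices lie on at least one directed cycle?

13

A vertex is on a directed cycle iff it belongs to a strongly connected component of size ≥ 2 (or has a self-loop).
The vertices on cycles are {link, pack, scan, sign, test, build, clean, fetch, index, merge, parse, deploy, notify} — 13 in total.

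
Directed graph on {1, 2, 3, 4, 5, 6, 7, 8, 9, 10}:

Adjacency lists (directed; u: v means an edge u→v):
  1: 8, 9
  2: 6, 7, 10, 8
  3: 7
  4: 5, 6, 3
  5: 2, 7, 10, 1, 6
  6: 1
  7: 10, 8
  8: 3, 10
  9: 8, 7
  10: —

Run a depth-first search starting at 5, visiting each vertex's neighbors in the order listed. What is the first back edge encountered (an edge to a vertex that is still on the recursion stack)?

DFS from 5 (visiting each vertex's neighbors in the order listed); mark gray on enter, black on exit:
5 gray
  2 gray
    6 gray
      1 gray
        8 gray
          3 gray
            7 gray
              10 gray
              10 black
              7→8: 8 is gray → back edge
First back edge: 7 → 8.

7→8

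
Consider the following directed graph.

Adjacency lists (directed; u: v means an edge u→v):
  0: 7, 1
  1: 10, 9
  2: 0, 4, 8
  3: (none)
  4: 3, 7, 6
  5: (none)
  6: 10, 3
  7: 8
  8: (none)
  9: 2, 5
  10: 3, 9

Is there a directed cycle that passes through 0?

Yes

0 is on a cycle iff 0 can reach itself via ≥1 edge.
0 → 1 → 9 → 2 → 0 — yes.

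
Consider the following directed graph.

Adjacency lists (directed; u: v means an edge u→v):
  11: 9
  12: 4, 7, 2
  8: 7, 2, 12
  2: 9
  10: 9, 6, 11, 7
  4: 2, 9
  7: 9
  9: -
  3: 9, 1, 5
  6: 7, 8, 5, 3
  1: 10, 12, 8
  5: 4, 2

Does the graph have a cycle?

DFS with white/gray/black marking, starting from 4:
4 gray
  2 gray
    9 gray
    9 black
  2 black
  4→9: 9 black — skip
4 black
11 gray
  11→9: 9 black — skip
11 black
12 gray
  12→4: 4 black — skip
  7 gray
    7→9: 9 black — skip
  7 black
  12→2: 2 black — skip
12 black
8 gray
  8→7: 7 black — skip
  8→2: 2 black — skip
  8→12: 12 black — skip
8 black
10 gray
  10→9: 9 black — skip
  6 gray
    6→7: 7 black — skip
    6→8: 8 black — skip
    5 gray
      5→4: 4 black — skip
      5→2: 2 black — skip
    5 black
    3 gray
      3→9: 9 black — skip
      1 gray
        1→10: 10 is gray → back edge
Back edge found, so a cycle exists: 10 → 6 → 3 → 1 → 10.

Yes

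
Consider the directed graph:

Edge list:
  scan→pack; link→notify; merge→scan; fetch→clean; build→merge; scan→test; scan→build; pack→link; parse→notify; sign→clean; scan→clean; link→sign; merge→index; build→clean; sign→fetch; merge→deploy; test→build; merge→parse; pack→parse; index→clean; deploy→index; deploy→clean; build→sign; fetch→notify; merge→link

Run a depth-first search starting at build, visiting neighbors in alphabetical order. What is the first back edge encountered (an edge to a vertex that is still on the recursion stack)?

scan→build

DFS from build (visiting neighbors in alphabetical order); mark gray on enter, black on exit:
build gray
  clean gray
  clean black
  merge gray
    deploy gray
      deploy→clean: clean black — skip
      index gray
        index→clean: clean black — skip
      index black
    deploy black
    merge→index: index black — skip
    link gray
      notify gray
      notify black
      sign gray
        sign→clean: clean black — skip
        fetch gray
          fetch→clean: clean black — skip
          fetch→notify: notify black — skip
        fetch black
      sign black
    link black
    parse gray
      parse→notify: notify black — skip
    parse black
    scan gray
      scan→build: build is gray → back edge
First back edge: scan → build.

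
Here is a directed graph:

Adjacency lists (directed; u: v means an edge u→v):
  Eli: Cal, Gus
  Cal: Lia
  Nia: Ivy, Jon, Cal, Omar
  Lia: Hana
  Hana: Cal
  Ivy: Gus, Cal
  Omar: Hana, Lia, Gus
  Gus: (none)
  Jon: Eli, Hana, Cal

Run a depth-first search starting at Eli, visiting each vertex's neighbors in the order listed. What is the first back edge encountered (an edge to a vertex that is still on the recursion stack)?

Hana→Cal

DFS from Eli (visiting each vertex's neighbors in the order listed); mark gray on enter, black on exit:
Eli gray
  Cal gray
    Lia gray
      Hana gray
        Hana→Cal: Cal is gray → back edge
First back edge: Hana → Cal.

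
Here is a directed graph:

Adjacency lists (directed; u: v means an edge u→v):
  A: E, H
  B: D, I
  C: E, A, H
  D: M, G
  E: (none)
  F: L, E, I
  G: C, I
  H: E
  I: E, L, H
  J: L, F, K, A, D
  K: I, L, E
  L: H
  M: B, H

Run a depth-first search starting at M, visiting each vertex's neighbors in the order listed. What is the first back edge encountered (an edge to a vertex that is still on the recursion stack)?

DFS from M (visiting each vertex's neighbors in the order listed); mark gray on enter, black on exit:
M gray
  B gray
    D gray
      D→M: M is gray → back edge
First back edge: D → M.

D->M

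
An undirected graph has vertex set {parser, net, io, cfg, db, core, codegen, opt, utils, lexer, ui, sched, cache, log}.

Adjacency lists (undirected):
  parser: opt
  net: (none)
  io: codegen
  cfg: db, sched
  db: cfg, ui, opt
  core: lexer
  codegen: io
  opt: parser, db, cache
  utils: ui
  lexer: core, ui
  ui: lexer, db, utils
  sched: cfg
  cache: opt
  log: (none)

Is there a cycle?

No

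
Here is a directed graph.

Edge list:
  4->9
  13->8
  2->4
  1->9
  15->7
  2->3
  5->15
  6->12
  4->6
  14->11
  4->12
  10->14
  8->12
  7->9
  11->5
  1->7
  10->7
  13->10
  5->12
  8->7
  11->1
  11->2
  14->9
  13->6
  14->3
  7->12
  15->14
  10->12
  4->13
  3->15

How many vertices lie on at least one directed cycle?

9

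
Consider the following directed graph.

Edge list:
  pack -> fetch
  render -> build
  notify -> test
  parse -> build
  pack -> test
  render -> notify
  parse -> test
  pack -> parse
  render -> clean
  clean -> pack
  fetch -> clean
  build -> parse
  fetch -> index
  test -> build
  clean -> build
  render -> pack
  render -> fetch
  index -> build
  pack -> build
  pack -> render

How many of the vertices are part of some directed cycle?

7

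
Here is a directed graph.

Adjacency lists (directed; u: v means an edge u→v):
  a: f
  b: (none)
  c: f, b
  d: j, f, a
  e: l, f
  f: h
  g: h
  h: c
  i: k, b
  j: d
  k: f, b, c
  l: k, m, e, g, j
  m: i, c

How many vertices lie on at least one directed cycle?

7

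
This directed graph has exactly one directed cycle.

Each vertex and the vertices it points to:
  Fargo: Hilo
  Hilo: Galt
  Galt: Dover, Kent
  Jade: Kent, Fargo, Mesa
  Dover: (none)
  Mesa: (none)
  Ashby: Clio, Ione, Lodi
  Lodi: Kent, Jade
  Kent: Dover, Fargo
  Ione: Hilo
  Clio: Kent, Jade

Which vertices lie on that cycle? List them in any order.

DFS with gray/black marking from Hilo:
Hilo gray
  Galt gray
    Dover gray
    Dover black
    Kent gray
      Kent→Dover: Dover black — skip
      Fargo gray
        Fargo→Hilo: Hilo is gray → back edge
Back edge closes the cycle Hilo → Galt → Kent → Fargo → Hilo; its vertices are {Galt, Hilo, Kent, Fargo}.

Galt, Hilo, Kent, Fargo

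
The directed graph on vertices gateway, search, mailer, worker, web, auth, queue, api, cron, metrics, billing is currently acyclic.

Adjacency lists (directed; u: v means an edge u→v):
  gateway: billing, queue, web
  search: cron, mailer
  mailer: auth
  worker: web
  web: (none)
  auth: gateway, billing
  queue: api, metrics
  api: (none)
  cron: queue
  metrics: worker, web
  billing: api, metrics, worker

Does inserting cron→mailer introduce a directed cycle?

No

Adding cron→mailer creates a cycle iff mailer can already reach cron.
Explore from mailer: no path reaches cron. The graph stays acyclic.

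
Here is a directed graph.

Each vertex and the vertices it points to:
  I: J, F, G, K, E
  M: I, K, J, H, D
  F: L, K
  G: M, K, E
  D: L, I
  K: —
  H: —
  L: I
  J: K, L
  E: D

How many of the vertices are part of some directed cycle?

8

A vertex is on a directed cycle iff it belongs to a strongly connected component of size ≥ 2 (or has a self-loop).
The vertices on cycles are {D, E, F, G, I, J, L, M} — 8 in total.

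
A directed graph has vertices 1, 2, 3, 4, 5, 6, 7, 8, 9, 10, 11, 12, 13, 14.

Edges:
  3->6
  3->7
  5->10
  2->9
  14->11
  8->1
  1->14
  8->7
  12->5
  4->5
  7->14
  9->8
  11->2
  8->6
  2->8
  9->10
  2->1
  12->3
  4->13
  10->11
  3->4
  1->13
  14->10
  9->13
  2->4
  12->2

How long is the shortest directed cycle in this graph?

For each vertex v, BFS finds the shortest path from v back to v.
The shortest such closed walk is 2 → 9 → 10 → 11 → 2, length 4.

4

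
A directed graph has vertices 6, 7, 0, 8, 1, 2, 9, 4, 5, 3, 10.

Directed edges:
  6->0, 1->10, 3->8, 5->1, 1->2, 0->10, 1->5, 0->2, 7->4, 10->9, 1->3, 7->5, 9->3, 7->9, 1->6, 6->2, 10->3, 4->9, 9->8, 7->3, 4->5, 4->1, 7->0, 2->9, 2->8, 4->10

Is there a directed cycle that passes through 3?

3 lies on a cycle iff there is a path from 3 back to itself.
Exploring from 3, it never reaches itself; equivalently, its strongly connected component is a singleton.

No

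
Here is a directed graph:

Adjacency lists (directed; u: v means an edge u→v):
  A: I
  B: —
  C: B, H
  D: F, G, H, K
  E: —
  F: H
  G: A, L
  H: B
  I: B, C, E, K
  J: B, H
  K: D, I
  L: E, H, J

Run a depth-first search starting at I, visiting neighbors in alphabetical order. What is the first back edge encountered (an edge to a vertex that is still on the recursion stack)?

A->I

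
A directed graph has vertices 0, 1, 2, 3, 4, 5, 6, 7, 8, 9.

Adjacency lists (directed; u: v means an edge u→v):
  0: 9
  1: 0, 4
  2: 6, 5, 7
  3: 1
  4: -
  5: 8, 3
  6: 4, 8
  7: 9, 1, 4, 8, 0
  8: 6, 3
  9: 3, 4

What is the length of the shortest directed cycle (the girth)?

For each vertex v, BFS finds the shortest path from v back to v.
The shortest such closed walk is 8 → 6 → 8, length 2.

2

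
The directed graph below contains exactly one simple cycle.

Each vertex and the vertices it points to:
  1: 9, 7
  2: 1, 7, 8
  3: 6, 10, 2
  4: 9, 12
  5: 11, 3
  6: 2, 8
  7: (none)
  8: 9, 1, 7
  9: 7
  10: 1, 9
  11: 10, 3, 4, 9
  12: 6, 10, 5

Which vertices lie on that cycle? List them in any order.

4, 5, 11, 12

DFS with gray/black marking from 4:
4 gray
  9 gray
    7 gray
    7 black
  9 black
  12 gray
    6 gray
      2 gray
        1 gray
          1→9: 9 black — skip
          1→7: 7 black — skip
        1 black
        2→7: 7 black — skip
        8 gray
          8→9: 9 black — skip
          8→1: 1 black — skip
          8→7: 7 black — skip
        8 black
      2 black
      6→8: 8 black — skip
    6 black
    10 gray
      10→1: 1 black — skip
      10→9: 9 black — skip
    10 black
    5 gray
      11 gray
        11→10: 10 black — skip
        3 gray
          3→6: 6 black — skip
          3→10: 10 black — skip
          3→2: 2 black — skip
        3 black
        11→4: 4 is gray → back edge
Back edge closes the cycle 4 → 12 → 5 → 11 → 4; its vertices are {4, 5, 11, 12}.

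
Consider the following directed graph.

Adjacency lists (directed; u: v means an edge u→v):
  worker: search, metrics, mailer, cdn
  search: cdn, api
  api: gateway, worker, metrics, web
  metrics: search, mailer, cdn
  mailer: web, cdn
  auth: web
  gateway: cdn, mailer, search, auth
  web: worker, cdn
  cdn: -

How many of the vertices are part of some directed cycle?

A vertex is on a directed cycle iff it belongs to a strongly connected component of size ≥ 2 (or has a self-loop).
The vertices on cycles are {api, web, auth, mailer, search, worker, gateway, metrics} — 8 in total.

8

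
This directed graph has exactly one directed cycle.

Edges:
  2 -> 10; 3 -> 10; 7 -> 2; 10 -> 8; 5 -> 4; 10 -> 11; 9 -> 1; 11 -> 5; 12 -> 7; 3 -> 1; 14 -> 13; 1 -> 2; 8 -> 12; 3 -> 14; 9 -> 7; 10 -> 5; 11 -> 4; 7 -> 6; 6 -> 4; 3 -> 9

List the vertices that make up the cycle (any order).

DFS with gray/black marking from 10:
10 gray
  5 gray
    4 gray
    4 black
  5 black
  11 gray
    11→5: 5 black — skip
    11→4: 4 black — skip
  11 black
  8 gray
    12 gray
      7 gray
        6 gray
          6→4: 4 black — skip
        6 black
        2 gray
          2→10: 10 is gray → back edge
Back edge closes the cycle 10 → 8 → 12 → 7 → 2 → 10; its vertices are {2, 7, 8, 10, 12}.

2, 7, 8, 10, 12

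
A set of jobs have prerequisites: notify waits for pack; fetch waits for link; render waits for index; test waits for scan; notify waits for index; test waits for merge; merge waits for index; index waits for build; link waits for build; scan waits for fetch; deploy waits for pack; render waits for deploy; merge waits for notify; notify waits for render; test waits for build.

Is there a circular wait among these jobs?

DFS with white/gray/black marking, starting from notify:
notify gray
  render gray
    index gray
      build gray
      build black
    index black
    deploy gray
      pack gray
      pack black
    deploy black
  render black
  notify→index: index black — skip
  notify→pack: pack black — skip
notify black
link gray
  link→build: build black — skip
link black
merge gray
  merge→index: index black — skip
  merge→notify: notify black — skip
merge black
fetch gray
  fetch→link: link black — skip
fetch black
test gray
  scan gray
    scan→fetch: fetch black — skip
  scan black
  test→merge: merge black — skip
  test→build: build black — skip
test black
Every edge goes to a white or black vertex — no back edge, so the graph is acyclic.

No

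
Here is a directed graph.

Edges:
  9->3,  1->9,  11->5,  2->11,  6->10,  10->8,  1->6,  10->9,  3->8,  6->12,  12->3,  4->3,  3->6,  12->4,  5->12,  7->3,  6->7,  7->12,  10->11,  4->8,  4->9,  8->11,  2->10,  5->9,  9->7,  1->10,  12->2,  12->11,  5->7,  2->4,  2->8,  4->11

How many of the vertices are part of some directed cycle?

11

A vertex is on a directed cycle iff it belongs to a strongly connected component of size ≥ 2 (or has a self-loop).
The vertices on cycles are {2, 3, 4, 5, 6, 7, 8, 9, 10, 11, 12} — 11 in total.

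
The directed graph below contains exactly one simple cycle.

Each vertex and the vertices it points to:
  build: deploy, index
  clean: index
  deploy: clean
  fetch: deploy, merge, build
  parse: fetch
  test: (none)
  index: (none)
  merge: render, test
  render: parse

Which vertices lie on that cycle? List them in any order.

fetch, merge, parse, render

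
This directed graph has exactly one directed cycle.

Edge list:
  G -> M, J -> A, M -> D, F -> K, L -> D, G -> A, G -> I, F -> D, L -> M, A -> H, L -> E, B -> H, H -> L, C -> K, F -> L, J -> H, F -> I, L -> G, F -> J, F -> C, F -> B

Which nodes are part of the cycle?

A, G, H, L

DFS with gray/black marking from L:
L gray
  D gray
  D black
  E gray
  E black
  G gray
    M gray
      M→D: D black — skip
    M black
    I gray
    I black
    A gray
      H gray
        H→L: L is gray → back edge
Back edge closes the cycle L → G → A → H → L; its vertices are {A, G, H, L}.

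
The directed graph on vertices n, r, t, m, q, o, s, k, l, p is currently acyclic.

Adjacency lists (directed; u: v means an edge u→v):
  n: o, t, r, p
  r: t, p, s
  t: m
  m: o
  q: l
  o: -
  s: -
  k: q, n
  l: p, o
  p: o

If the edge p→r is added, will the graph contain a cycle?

Adding p→r creates a cycle iff r can already reach p.
Path from r: r → p.
So r → … → p → r is a cycle.

Yes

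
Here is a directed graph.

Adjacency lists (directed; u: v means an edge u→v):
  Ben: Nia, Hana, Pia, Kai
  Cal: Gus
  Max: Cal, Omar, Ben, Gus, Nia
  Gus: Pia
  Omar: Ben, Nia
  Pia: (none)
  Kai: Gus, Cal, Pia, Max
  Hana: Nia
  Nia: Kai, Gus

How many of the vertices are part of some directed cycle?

6

A vertex is on a directed cycle iff it belongs to a strongly connected component of size ≥ 2 (or has a self-loop).
The vertices on cycles are {Ben, Kai, Max, Nia, Hana, Omar} — 6 in total.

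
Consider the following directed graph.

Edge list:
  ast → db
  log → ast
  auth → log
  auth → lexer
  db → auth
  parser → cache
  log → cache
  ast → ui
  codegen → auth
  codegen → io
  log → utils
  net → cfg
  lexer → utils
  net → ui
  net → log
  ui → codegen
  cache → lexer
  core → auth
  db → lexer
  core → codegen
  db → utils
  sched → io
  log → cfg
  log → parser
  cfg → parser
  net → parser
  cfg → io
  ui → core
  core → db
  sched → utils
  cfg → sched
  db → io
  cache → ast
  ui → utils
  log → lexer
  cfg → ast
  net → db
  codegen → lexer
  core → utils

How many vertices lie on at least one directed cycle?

A vertex is on a directed cycle iff it belongs to a strongly connected component of size ≥ 2 (or has a self-loop).
The vertices on cycles are {db, ui, ast, cfg, log, auth, core, cache, parser, codegen} — 10 in total.

10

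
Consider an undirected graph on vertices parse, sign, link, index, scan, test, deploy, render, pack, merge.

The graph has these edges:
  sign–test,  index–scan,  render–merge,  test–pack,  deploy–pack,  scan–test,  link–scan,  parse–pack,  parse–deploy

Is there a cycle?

Yes

DFS, tracking each vertex's parent; an edge to a visited non-parent vertex closes a cycle.
Start from pack:
visit pack (parent –)
  visit parse (parent pack)
    parse–pack: parent, skip
    visit deploy (parent parse)
      deploy–pack: pack visited and ≠ parent → cycle
Cycle: pack – parse – deploy – pack.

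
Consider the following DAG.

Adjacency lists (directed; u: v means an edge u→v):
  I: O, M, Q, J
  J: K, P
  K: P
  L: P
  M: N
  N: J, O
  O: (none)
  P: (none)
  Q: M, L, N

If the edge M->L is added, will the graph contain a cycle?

No

Adding M→L creates a cycle iff L can already reach M.
Explore from L: no path reaches M. The graph stays acyclic.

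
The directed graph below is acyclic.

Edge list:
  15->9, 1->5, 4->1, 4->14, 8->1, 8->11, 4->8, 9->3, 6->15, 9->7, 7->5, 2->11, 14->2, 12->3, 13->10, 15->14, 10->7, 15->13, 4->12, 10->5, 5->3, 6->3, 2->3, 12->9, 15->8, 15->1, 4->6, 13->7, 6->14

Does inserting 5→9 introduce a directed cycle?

Yes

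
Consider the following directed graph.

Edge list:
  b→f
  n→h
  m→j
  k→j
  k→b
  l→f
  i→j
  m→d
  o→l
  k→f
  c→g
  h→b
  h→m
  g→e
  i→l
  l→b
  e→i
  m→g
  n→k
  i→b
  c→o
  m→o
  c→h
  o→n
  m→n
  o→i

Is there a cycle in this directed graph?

Yes

DFS with white/gray/black marking, starting from i:
i gray
  b gray
    f gray
    f black
  b black
  j gray
  j black
  l gray
    l→b: b black — skip
    l→f: f black — skip
  l black
i black
c gray
  h gray
    m gray
      o gray
        o→i: i black — skip
        n gray
          k gray
            k→j: j black — skip
            k→b: b black — skip
            k→f: f black — skip
          k black
          n→h: h is gray → back edge
Back edge found, so a cycle exists: h → m → o → n → h.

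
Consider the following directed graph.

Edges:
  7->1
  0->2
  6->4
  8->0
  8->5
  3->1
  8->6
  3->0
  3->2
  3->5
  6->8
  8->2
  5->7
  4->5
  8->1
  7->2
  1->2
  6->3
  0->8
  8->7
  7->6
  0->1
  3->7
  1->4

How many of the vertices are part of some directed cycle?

A vertex is on a directed cycle iff it belongs to a strongly connected component of size ≥ 2 (or has a self-loop).
The vertices on cycles are {0, 1, 3, 4, 5, 6, 7, 8} — 8 in total.

8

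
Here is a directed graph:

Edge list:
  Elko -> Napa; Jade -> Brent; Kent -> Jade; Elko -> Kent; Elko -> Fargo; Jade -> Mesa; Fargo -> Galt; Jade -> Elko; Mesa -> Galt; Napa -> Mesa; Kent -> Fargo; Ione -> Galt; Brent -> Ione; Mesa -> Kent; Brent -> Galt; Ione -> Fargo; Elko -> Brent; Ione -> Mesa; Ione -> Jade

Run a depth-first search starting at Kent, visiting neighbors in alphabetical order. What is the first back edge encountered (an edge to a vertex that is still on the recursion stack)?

DFS from Kent (visiting neighbors in alphabetical order); mark gray on enter, black on exit:
Kent gray
  Fargo gray
    Galt gray
    Galt black
  Fargo black
  Jade gray
    Brent gray
      Brent→Galt: Galt black — skip
      Ione gray
        Ione→Fargo: Fargo black — skip
        Ione→Galt: Galt black — skip
        Ione→Jade: Jade is gray → back edge
First back edge: Ione → Jade.

Ione→Jade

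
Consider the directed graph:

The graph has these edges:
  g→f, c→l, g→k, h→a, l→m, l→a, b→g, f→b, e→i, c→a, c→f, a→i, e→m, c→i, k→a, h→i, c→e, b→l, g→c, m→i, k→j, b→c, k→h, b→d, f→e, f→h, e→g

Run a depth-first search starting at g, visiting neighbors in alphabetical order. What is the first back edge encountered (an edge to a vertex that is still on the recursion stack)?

DFS from g (visiting neighbors in alphabetical order); mark gray on enter, black on exit:
g gray
  c gray
    a gray
      i gray
      i black
    a black
    e gray
      e→g: g is gray → back edge
First back edge: e → g.

e→g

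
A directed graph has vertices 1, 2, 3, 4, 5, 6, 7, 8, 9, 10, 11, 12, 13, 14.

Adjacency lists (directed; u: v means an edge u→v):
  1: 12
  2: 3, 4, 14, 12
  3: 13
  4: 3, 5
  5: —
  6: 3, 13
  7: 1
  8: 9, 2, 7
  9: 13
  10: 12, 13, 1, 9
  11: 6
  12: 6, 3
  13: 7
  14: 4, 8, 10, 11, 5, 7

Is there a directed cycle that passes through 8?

8 is on a cycle iff 8 can reach itself via ≥1 edge.
8 → 2 → 14 → 8 — yes.

Yes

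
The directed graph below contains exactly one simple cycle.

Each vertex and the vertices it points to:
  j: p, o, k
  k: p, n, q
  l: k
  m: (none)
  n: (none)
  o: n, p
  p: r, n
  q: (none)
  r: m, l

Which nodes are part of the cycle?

k, l, p, r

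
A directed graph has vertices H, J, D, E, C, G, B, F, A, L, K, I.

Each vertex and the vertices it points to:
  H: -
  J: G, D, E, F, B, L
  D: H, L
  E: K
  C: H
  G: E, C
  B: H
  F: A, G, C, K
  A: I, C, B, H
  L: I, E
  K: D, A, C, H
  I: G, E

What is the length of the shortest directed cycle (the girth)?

4

For each vertex v, BFS finds the shortest path from v back to v.
The shortest such closed walk is K → D → L → E → K, length 4.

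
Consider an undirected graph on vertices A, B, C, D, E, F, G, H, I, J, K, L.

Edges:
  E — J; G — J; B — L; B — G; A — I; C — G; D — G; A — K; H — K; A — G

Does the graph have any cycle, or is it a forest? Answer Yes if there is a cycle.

No

DFS, tracking each vertex's parent; an edge to a visited non-parent vertex closes a cycle.
Start from C:
visit C (parent –)
  visit G (parent C)
    visit D (parent G)
      D–G: parent, skip
    visit A (parent G)
      A–G: parent, skip
      visit I (parent A)
        I–A: parent, skip
      visit K (parent A)
        visit H (parent K)
          H–K: parent, skip
        K–A: parent, skip
    visit J (parent G)
      J–G: parent, skip
      visit E (parent J)
        E–J: parent, skip
    G–C: parent, skip
    visit B (parent G)
      B–G: parent, skip
      visit L (parent B)
        L–B: parent, skip
visit F (parent –)
No non-parent visited neighbor found — the graph is a forest.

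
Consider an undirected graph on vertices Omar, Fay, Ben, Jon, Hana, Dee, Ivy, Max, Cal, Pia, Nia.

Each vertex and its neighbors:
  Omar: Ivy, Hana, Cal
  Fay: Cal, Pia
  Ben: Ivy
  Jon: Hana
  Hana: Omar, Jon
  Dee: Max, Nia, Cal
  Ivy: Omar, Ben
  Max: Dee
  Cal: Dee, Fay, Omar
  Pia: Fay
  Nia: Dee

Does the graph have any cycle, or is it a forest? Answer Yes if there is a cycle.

DFS, tracking each vertex's parent; an edge to a visited non-parent vertex closes a cycle.
Start from Cal:
visit Cal (parent –)
  visit Dee (parent Cal)
    visit Max (parent Dee)
      Max–Dee: parent, skip
    visit Nia (parent Dee)
      Nia–Dee: parent, skip
    Dee–Cal: parent, skip
  visit Fay (parent Cal)
    Fay–Cal: parent, skip
    visit Pia (parent Fay)
      Pia–Fay: parent, skip
  visit Omar (parent Cal)
    visit Ivy (parent Omar)
      Ivy–Omar: parent, skip
      visit Ben (parent Ivy)
        Ben–Ivy: parent, skip
    visit Hana (parent Omar)
      Hana–Omar: parent, skip
      visit Jon (parent Hana)
        Jon–Hana: parent, skip
    Omar–Cal: parent, skip
No non-parent visited neighbor found — the graph is a forest.

No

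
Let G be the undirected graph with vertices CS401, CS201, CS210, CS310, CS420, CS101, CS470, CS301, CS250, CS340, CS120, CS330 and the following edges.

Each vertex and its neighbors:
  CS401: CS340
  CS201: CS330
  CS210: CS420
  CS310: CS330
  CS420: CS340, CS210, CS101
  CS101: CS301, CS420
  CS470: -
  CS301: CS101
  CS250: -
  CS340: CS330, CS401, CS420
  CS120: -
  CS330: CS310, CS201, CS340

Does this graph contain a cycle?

No

DFS, tracking each vertex's parent; an edge to a visited non-parent vertex closes a cycle.
Start from CS201:
visit CS201 (parent –)
  visit CS330 (parent CS201)
    visit CS310 (parent CS330)
      CS310–CS330: parent, skip
    CS330–CS201: parent, skip
    visit CS340 (parent CS330)
      CS340–CS330: parent, skip
      visit CS401 (parent CS340)
        CS401–CS340: parent, skip
      visit CS420 (parent CS340)
        CS420–CS340: parent, skip
        visit CS210 (parent CS420)
          CS210–CS420: parent, skip
        visit CS101 (parent CS420)
          visit CS301 (parent CS101)
            CS301–CS101: parent, skip
          CS101–CS420: parent, skip
visit CS470 (parent –)
visit CS250 (parent –)
visit CS120 (parent –)
No non-parent visited neighbor found — the graph is a forest.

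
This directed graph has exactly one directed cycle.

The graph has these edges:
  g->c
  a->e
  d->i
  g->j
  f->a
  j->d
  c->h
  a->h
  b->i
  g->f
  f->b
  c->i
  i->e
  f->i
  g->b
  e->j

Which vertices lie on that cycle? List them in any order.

d, e, i, j

DFS with gray/black marking from j:
j gray
  d gray
    i gray
      e gray
        e→j: j is gray → back edge
Back edge closes the cycle j → d → i → e → j; its vertices are {d, e, i, j}.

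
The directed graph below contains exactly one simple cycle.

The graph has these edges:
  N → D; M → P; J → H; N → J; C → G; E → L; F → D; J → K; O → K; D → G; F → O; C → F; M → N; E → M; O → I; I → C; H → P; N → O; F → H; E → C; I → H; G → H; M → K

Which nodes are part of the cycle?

DFS with gray/black marking from C:
C gray
  G gray
    H gray
      P gray
      P black
    H black
  G black
  F gray
    D gray
      D→G: G black — skip
    D black
    O gray
      I gray
        I→C: C is gray → back edge
Back edge closes the cycle C → F → O → I → C; its vertices are {C, F, I, O}.

C, F, I, O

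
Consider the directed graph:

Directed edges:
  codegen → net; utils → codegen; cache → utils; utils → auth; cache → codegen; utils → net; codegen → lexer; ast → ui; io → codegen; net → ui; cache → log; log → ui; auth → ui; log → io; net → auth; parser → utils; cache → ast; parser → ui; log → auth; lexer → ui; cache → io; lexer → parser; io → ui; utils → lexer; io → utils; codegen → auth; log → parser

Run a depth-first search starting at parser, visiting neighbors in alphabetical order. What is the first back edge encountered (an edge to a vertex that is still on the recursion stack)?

lexer->parser

DFS from parser (visiting neighbors in alphabetical order); mark gray on enter, black on exit:
parser gray
  ui gray
  ui black
  utils gray
    auth gray
      auth→ui: ui black — skip
    auth black
    codegen gray
      codegen→auth: auth black — skip
      lexer gray
        lexer→parser: parser is gray → back edge
First back edge: lexer → parser.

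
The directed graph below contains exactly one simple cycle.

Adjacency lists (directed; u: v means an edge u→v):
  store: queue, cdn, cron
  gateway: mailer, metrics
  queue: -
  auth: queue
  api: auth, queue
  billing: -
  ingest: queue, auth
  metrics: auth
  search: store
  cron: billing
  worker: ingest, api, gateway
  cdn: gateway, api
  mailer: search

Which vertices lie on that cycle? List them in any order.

DFS with gray/black marking from gateway:
gateway gray
  mailer gray
    search gray
      store gray
        queue gray
        queue black
        cdn gray
          cdn→gateway: gateway is gray → back edge
Back edge closes the cycle gateway → mailer → search → store → cdn → gateway; its vertices are {cdn, store, mailer, search, gateway}.

cdn, store, mailer, search, gateway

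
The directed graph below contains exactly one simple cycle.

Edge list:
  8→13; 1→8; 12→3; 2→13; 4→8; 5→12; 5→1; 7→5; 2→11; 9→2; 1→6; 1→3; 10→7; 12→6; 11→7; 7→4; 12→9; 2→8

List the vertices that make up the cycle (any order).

2, 5, 7, 9, 11, 12

DFS with gray/black marking from 7:
7 gray
  5 gray
    1 gray
      3 gray
      3 black
      8 gray
        13 gray
        13 black
      8 black
      6 gray
      6 black
    1 black
    12 gray
      9 gray
        2 gray
          2→8: 8 black — skip
          2→13: 13 black — skip
          11 gray
            11→7: 7 is gray → back edge
Back edge closes the cycle 7 → 5 → 12 → 9 → 2 → 11 → 7; its vertices are {2, 5, 7, 9, 11, 12}.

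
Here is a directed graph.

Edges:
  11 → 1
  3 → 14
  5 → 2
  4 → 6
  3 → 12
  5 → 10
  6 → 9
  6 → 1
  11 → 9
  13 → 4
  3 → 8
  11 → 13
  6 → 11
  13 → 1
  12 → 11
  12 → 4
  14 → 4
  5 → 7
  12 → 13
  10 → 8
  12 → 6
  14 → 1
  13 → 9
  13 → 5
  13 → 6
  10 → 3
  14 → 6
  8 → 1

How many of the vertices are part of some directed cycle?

9

A vertex is on a directed cycle iff it belongs to a strongly connected component of size ≥ 2 (or has a self-loop).
The vertices on cycles are {3, 4, 5, 6, 10, 11, 12, 13, 14} — 9 in total.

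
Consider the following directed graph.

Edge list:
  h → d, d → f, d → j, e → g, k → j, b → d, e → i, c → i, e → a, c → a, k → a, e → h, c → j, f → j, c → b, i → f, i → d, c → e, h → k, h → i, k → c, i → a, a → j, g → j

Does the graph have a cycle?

Yes

DFS with white/gray/black marking, starting from c:
c gray
  e gray
    a gray
      j gray
      j black
    a black
    h gray
      d gray
        d→j: j black — skip
        f gray
          f→j: j black — skip
        f black
      d black
      i gray
        i→a: a black — skip
        i→d: d black — skip
        i→f: f black — skip
      i black
      k gray
        k→a: a black — skip
        k→c: c is gray → back edge
Back edge found, so a cycle exists: c → e → h → k → c.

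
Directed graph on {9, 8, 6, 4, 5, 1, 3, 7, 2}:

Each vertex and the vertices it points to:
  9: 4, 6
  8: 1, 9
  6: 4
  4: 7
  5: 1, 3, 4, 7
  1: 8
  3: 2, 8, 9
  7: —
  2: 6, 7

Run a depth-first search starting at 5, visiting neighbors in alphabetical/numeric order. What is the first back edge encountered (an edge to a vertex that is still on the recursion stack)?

DFS from 5 (visiting neighbors in alphabetical/numeric order); mark gray on enter, black on exit:
5 gray
  1 gray
    8 gray
      8→1: 1 is gray → back edge
First back edge: 8 → 1.

8->1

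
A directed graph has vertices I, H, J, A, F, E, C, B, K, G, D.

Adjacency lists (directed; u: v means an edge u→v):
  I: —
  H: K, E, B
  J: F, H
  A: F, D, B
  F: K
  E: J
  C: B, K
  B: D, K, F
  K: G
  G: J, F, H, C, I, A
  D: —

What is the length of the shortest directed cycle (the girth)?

For each vertex v, BFS finds the shortest path from v back to v.
The shortest such closed walk is G → C → K → G, length 3.

3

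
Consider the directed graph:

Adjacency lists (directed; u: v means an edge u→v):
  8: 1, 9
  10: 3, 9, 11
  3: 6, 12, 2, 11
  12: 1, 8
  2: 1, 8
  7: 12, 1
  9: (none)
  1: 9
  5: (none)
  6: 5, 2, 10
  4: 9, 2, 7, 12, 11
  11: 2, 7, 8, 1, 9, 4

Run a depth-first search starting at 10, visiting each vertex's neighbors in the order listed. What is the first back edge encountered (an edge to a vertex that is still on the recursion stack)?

DFS from 10 (visiting each vertex's neighbors in the order listed); mark gray on enter, black on exit:
10 gray
  3 gray
    6 gray
      5 gray
      5 black
      2 gray
        1 gray
          9 gray
          9 black
        1 black
        8 gray
          8→1: 1 black — skip
          8→9: 9 black — skip
        8 black
      2 black
      6→10: 10 is gray → back edge
First back edge: 6 → 10.

6->10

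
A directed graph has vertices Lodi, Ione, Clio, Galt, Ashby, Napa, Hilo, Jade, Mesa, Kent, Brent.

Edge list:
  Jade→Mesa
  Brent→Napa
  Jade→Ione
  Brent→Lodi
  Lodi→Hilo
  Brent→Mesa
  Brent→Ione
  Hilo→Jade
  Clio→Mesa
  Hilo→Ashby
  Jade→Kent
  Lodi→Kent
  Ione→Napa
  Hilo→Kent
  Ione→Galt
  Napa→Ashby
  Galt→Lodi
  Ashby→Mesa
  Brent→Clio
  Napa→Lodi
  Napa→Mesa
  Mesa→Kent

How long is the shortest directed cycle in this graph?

5

For each vertex v, BFS finds the shortest path from v back to v.
The shortest such closed walk is Ione → Napa → Lodi → Hilo → Jade → Ione, length 5.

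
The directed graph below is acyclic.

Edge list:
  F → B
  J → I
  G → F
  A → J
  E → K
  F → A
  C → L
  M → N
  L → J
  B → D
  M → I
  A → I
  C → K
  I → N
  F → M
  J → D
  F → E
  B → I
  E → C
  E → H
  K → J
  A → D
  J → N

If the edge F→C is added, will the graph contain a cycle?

No

Adding F→C creates a cycle iff C can already reach F.
Explore from C: no path reaches F. The graph stays acyclic.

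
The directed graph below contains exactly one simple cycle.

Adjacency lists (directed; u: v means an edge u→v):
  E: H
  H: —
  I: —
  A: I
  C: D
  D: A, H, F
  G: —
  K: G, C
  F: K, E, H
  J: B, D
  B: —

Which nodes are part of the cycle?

DFS with gray/black marking from D:
D gray
  A gray
    I gray
    I black
  A black
  H gray
  H black
  F gray
    K gray
      G gray
      G black
      C gray
        C→D: D is gray → back edge
Back edge closes the cycle D → F → K → C → D; its vertices are {C, D, F, K}.

C, D, F, K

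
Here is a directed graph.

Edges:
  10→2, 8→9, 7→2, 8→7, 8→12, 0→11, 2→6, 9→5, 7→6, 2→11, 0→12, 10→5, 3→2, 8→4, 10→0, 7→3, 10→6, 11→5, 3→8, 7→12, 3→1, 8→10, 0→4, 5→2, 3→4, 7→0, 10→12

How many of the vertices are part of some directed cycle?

6

A vertex is on a directed cycle iff it belongs to a strongly connected component of size ≥ 2 (or has a self-loop).
The vertices on cycles are {2, 3, 5, 7, 8, 11} — 6 in total.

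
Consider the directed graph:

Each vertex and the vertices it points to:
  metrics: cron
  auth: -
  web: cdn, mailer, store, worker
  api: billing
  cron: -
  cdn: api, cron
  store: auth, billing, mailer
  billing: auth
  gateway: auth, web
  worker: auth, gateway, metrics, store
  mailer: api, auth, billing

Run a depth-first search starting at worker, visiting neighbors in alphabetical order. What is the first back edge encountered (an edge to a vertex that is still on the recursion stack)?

DFS from worker (visiting neighbors in alphabetical order); mark gray on enter, black on exit:
worker gray
  auth gray
  auth black
  gateway gray
    gateway→auth: auth black — skip
    web gray
      cdn gray
        api gray
          billing gray
            billing→auth: auth black — skip
          billing black
        api black
        cron gray
        cron black
      cdn black
      mailer gray
        mailer→api: api black — skip
        mailer→auth: auth black — skip
        mailer→billing: billing black — skip
      mailer black
      store gray
        store→auth: auth black — skip
        store→billing: billing black — skip
        store→mailer: mailer black — skip
      store black
      web→worker: worker is gray → back edge
First back edge: web → worker.

web->worker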